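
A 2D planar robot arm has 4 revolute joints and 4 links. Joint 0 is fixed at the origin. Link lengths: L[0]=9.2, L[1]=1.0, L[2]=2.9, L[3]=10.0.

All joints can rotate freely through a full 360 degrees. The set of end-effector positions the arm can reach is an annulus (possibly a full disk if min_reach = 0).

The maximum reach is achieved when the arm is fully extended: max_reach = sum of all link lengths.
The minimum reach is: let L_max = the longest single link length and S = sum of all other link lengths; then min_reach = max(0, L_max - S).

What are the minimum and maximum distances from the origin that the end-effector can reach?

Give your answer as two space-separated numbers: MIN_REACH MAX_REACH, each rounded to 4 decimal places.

Answer: 0.0000 23.1000

Derivation:
Link lengths: [9.2, 1.0, 2.9, 10.0]
max_reach = 9.2 + 1 + 2.9 + 10 = 23.1
L_max = max([9.2, 1.0, 2.9, 10.0]) = 10
S (sum of others) = 23.1 - 10 = 13.1
min_reach = max(0, 10 - 13.1) = max(0, -3.1) = 0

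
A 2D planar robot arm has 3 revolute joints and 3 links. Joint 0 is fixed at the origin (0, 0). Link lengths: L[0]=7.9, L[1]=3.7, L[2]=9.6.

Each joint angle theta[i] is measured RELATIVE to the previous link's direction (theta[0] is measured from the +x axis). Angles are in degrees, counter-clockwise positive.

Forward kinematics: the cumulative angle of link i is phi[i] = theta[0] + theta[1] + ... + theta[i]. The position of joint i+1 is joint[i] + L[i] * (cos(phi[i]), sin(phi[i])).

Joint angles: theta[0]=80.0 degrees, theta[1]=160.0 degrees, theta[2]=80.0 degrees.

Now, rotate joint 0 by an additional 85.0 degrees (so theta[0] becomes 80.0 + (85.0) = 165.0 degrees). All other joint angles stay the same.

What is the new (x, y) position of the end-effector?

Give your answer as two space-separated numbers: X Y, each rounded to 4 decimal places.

Answer: 2.1883 6.7107

Derivation:
joint[0] = (0.0000, 0.0000)  (base)
link 0: phi[0] = 165 = 165 deg
  cos(165 deg) = -0.9659, sin(165 deg) = 0.2588
  joint[1] = (0.0000, 0.0000) + 7.9 * (-0.9659, 0.2588) = (0.0000 + -7.6308, 0.0000 + 2.0447) = (-7.6308, 2.0447)
link 1: phi[1] = 165 + 160 = 325 deg
  cos(325 deg) = 0.8192, sin(325 deg) = -0.5736
  joint[2] = (-7.6308, 2.0447) + 3.7 * (0.8192, -0.5736) = (-7.6308 + 3.0309, 2.0447 + -2.1222) = (-4.6000, -0.0776)
link 2: phi[2] = 165 + 160 + 80 = 405 deg
  cos(405 deg) = 0.7071, sin(405 deg) = 0.7071
  joint[3] = (-4.6000, -0.0776) + 9.6 * (0.7071, 0.7071) = (-4.6000 + 6.7882, -0.0776 + 6.7882) = (2.1883, 6.7107)
End effector: (2.1883, 6.7107)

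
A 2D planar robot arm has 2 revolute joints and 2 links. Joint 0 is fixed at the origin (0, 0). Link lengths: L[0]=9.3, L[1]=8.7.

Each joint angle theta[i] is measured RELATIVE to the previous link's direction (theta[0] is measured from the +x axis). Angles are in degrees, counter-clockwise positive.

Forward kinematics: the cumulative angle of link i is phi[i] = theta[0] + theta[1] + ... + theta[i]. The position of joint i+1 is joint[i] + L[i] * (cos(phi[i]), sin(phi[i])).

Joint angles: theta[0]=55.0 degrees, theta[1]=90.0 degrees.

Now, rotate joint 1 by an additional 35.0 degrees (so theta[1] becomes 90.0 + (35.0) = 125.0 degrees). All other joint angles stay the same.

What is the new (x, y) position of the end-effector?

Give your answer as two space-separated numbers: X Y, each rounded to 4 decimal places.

joint[0] = (0.0000, 0.0000)  (base)
link 0: phi[0] = 55 = 55 deg
  cos(55 deg) = 0.5736, sin(55 deg) = 0.8192
  joint[1] = (0.0000, 0.0000) + 9.3 * (0.5736, 0.8192) = (0.0000 + 5.3343, 0.0000 + 7.6181) = (5.3343, 7.6181)
link 1: phi[1] = 55 + 125 = 180 deg
  cos(180 deg) = -1.0000, sin(180 deg) = 0.0000
  joint[2] = (5.3343, 7.6181) + 8.7 * (-1.0000, 0.0000) = (5.3343 + -8.7000, 7.6181 + 0.0000) = (-3.3657, 7.6181)
End effector: (-3.3657, 7.6181)

Answer: -3.3657 7.6181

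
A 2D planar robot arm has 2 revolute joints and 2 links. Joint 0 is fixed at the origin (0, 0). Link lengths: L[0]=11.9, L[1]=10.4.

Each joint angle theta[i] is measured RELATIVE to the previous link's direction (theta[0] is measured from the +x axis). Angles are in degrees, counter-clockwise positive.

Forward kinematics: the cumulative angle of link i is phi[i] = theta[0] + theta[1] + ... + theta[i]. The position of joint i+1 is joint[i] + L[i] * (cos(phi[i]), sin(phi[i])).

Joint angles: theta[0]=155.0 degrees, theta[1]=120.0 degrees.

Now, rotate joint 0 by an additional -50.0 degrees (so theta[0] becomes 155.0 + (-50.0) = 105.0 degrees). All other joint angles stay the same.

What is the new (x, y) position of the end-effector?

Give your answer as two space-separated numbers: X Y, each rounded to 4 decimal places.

joint[0] = (0.0000, 0.0000)  (base)
link 0: phi[0] = 105 = 105 deg
  cos(105 deg) = -0.2588, sin(105 deg) = 0.9659
  joint[1] = (0.0000, 0.0000) + 11.9 * (-0.2588, 0.9659) = (0.0000 + -3.0799, 0.0000 + 11.4945) = (-3.0799, 11.4945)
link 1: phi[1] = 105 + 120 = 225 deg
  cos(225 deg) = -0.7071, sin(225 deg) = -0.7071
  joint[2] = (-3.0799, 11.4945) + 10.4 * (-0.7071, -0.7071) = (-3.0799 + -7.3539, 11.4945 + -7.3539) = (-10.4339, 4.1406)
End effector: (-10.4339, 4.1406)

Answer: -10.4339 4.1406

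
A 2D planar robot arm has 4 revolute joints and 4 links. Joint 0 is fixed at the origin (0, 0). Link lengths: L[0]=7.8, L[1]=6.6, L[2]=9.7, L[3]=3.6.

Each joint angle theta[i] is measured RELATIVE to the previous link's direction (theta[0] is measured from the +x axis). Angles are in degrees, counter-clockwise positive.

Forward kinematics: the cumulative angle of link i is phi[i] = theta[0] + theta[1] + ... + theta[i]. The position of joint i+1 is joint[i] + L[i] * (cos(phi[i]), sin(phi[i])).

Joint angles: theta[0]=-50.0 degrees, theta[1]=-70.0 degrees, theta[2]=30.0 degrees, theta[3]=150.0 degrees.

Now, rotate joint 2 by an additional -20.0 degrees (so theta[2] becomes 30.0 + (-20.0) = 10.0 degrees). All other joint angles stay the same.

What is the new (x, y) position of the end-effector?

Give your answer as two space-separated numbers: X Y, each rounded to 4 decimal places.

joint[0] = (0.0000, 0.0000)  (base)
link 0: phi[0] = -50 = -50 deg
  cos(-50 deg) = 0.6428, sin(-50 deg) = -0.7660
  joint[1] = (0.0000, 0.0000) + 7.8 * (0.6428, -0.7660) = (0.0000 + 5.0137, 0.0000 + -5.9751) = (5.0137, -5.9751)
link 1: phi[1] = -50 + -70 = -120 deg
  cos(-120 deg) = -0.5000, sin(-120 deg) = -0.8660
  joint[2] = (5.0137, -5.9751) + 6.6 * (-0.5000, -0.8660) = (5.0137 + -3.3000, -5.9751 + -5.7158) = (1.7137, -11.6909)
link 2: phi[2] = -50 + -70 + 10 = -110 deg
  cos(-110 deg) = -0.3420, sin(-110 deg) = -0.9397
  joint[3] = (1.7137, -11.6909) + 9.7 * (-0.3420, -0.9397) = (1.7137 + -3.3176, -11.6909 + -9.1150) = (-1.6039, -20.8059)
link 3: phi[3] = -50 + -70 + 10 + 150 = 40 deg
  cos(40 deg) = 0.7660, sin(40 deg) = 0.6428
  joint[4] = (-1.6039, -20.8059) + 3.6 * (0.7660, 0.6428) = (-1.6039 + 2.7578, -20.8059 + 2.3140) = (1.1539, -18.4919)
End effector: (1.1539, -18.4919)

Answer: 1.1539 -18.4919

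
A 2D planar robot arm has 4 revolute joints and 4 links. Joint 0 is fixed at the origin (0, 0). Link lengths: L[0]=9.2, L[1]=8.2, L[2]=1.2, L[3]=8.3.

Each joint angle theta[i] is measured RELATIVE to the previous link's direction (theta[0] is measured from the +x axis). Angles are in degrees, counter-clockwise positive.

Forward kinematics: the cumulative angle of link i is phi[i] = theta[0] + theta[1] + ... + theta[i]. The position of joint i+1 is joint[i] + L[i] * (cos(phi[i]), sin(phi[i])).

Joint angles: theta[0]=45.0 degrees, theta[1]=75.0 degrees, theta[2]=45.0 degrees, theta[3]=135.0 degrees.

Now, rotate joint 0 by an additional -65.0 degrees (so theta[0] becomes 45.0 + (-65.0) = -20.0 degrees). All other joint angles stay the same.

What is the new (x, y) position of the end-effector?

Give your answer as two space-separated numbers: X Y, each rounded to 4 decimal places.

joint[0] = (0.0000, 0.0000)  (base)
link 0: phi[0] = -20 = -20 deg
  cos(-20 deg) = 0.9397, sin(-20 deg) = -0.3420
  joint[1] = (0.0000, 0.0000) + 9.2 * (0.9397, -0.3420) = (0.0000 + 8.6452, 0.0000 + -3.1466) = (8.6452, -3.1466)
link 1: phi[1] = -20 + 75 = 55 deg
  cos(55 deg) = 0.5736, sin(55 deg) = 0.8192
  joint[2] = (8.6452, -3.1466) + 8.2 * (0.5736, 0.8192) = (8.6452 + 4.7033, -3.1466 + 6.7170) = (13.3485, 3.5705)
link 2: phi[2] = -20 + 75 + 45 = 100 deg
  cos(100 deg) = -0.1736, sin(100 deg) = 0.9848
  joint[3] = (13.3485, 3.5705) + 1.2 * (-0.1736, 0.9848) = (13.3485 + -0.2084, 3.5705 + 1.1818) = (13.1401, 4.7522)
link 3: phi[3] = -20 + 75 + 45 + 135 = 235 deg
  cos(235 deg) = -0.5736, sin(235 deg) = -0.8192
  joint[4] = (13.1401, 4.7522) + 8.3 * (-0.5736, -0.8192) = (13.1401 + -4.7607, 4.7522 + -6.7990) = (8.3794, -2.0467)
End effector: (8.3794, -2.0467)

Answer: 8.3794 -2.0467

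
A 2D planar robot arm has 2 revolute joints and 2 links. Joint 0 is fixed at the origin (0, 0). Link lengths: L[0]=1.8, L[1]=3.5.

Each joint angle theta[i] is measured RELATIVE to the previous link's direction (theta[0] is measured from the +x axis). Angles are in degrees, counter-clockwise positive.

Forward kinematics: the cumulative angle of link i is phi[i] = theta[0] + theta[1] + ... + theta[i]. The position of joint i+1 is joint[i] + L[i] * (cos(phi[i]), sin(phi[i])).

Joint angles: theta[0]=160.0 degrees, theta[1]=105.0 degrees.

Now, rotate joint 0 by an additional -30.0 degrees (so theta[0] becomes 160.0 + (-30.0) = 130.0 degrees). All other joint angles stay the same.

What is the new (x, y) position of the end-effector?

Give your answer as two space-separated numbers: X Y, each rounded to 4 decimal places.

joint[0] = (0.0000, 0.0000)  (base)
link 0: phi[0] = 130 = 130 deg
  cos(130 deg) = -0.6428, sin(130 deg) = 0.7660
  joint[1] = (0.0000, 0.0000) + 1.8 * (-0.6428, 0.7660) = (0.0000 + -1.1570, 0.0000 + 1.3789) = (-1.1570, 1.3789)
link 1: phi[1] = 130 + 105 = 235 deg
  cos(235 deg) = -0.5736, sin(235 deg) = -0.8192
  joint[2] = (-1.1570, 1.3789) + 3.5 * (-0.5736, -0.8192) = (-1.1570 + -2.0075, 1.3789 + -2.8670) = (-3.1645, -1.4882)
End effector: (-3.1645, -1.4882)

Answer: -3.1645 -1.4882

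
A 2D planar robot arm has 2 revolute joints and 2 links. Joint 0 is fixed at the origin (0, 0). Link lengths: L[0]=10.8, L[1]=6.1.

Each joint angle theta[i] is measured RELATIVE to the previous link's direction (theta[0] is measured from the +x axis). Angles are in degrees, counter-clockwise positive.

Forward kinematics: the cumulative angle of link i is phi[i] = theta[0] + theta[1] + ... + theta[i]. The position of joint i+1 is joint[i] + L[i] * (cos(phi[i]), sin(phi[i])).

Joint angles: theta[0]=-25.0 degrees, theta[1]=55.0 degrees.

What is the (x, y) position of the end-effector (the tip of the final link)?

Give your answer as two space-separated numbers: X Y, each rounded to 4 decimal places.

joint[0] = (0.0000, 0.0000)  (base)
link 0: phi[0] = -25 = -25 deg
  cos(-25 deg) = 0.9063, sin(-25 deg) = -0.4226
  joint[1] = (0.0000, 0.0000) + 10.8 * (0.9063, -0.4226) = (0.0000 + 9.7881, 0.0000 + -4.5643) = (9.7881, -4.5643)
link 1: phi[1] = -25 + 55 = 30 deg
  cos(30 deg) = 0.8660, sin(30 deg) = 0.5000
  joint[2] = (9.7881, -4.5643) + 6.1 * (0.8660, 0.5000) = (9.7881 + 5.2828, -4.5643 + 3.0500) = (15.0709, -1.5143)
End effector: (15.0709, -1.5143)

Answer: 15.0709 -1.5143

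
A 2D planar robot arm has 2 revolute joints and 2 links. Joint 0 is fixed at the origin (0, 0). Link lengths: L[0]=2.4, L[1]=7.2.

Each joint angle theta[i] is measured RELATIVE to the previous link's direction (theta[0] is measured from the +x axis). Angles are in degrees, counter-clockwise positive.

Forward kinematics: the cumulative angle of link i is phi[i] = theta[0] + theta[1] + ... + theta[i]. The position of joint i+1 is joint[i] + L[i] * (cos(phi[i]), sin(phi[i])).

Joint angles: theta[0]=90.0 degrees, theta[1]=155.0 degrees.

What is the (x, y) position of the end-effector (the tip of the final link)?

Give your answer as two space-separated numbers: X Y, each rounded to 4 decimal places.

Answer: -3.0429 -4.1254

Derivation:
joint[0] = (0.0000, 0.0000)  (base)
link 0: phi[0] = 90 = 90 deg
  cos(90 deg) = 0.0000, sin(90 deg) = 1.0000
  joint[1] = (0.0000, 0.0000) + 2.4 * (0.0000, 1.0000) = (0.0000 + 0.0000, 0.0000 + 2.4000) = (0.0000, 2.4000)
link 1: phi[1] = 90 + 155 = 245 deg
  cos(245 deg) = -0.4226, sin(245 deg) = -0.9063
  joint[2] = (0.0000, 2.4000) + 7.2 * (-0.4226, -0.9063) = (0.0000 + -3.0429, 2.4000 + -6.5254) = (-3.0429, -4.1254)
End effector: (-3.0429, -4.1254)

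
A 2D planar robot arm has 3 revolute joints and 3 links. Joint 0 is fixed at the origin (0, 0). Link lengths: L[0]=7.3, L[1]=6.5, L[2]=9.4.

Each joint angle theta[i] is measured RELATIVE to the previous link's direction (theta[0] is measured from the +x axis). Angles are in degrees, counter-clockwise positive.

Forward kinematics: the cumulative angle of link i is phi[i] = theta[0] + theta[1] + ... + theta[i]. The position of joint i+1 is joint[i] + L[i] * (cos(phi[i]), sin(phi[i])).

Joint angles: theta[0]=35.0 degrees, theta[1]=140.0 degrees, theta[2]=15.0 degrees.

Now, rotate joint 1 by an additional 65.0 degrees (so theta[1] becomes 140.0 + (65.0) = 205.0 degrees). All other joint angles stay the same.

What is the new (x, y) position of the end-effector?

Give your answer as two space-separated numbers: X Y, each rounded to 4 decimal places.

joint[0] = (0.0000, 0.0000)  (base)
link 0: phi[0] = 35 = 35 deg
  cos(35 deg) = 0.8192, sin(35 deg) = 0.5736
  joint[1] = (0.0000, 0.0000) + 7.3 * (0.8192, 0.5736) = (0.0000 + 5.9798, 0.0000 + 4.1871) = (5.9798, 4.1871)
link 1: phi[1] = 35 + 205 = 240 deg
  cos(240 deg) = -0.5000, sin(240 deg) = -0.8660
  joint[2] = (5.9798, 4.1871) + 6.5 * (-0.5000, -0.8660) = (5.9798 + -3.2500, 4.1871 + -5.6292) = (2.7298, -1.4421)
link 2: phi[2] = 35 + 205 + 15 = 255 deg
  cos(255 deg) = -0.2588, sin(255 deg) = -0.9659
  joint[3] = (2.7298, -1.4421) + 9.4 * (-0.2588, -0.9659) = (2.7298 + -2.4329, -1.4421 + -9.0797) = (0.2969, -10.5218)
End effector: (0.2969, -10.5218)

Answer: 0.2969 -10.5218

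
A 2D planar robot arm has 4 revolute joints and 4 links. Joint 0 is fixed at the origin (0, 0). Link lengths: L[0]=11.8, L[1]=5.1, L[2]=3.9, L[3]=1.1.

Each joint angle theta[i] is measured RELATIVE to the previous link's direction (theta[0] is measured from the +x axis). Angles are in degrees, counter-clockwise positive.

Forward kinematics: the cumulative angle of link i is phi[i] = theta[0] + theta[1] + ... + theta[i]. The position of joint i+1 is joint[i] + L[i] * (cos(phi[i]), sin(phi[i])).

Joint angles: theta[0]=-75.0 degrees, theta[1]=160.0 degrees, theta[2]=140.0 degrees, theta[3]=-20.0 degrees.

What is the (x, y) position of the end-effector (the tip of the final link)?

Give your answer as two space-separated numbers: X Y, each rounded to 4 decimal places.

joint[0] = (0.0000, 0.0000)  (base)
link 0: phi[0] = -75 = -75 deg
  cos(-75 deg) = 0.2588, sin(-75 deg) = -0.9659
  joint[1] = (0.0000, 0.0000) + 11.8 * (0.2588, -0.9659) = (0.0000 + 3.0541, 0.0000 + -11.3979) = (3.0541, -11.3979)
link 1: phi[1] = -75 + 160 = 85 deg
  cos(85 deg) = 0.0872, sin(85 deg) = 0.9962
  joint[2] = (3.0541, -11.3979) + 5.1 * (0.0872, 0.9962) = (3.0541 + 0.4445, -11.3979 + 5.0806) = (3.4986, -6.3173)
link 2: phi[2] = -75 + 160 + 140 = 225 deg
  cos(225 deg) = -0.7071, sin(225 deg) = -0.7071
  joint[3] = (3.4986, -6.3173) + 3.9 * (-0.7071, -0.7071) = (3.4986 + -2.7577, -6.3173 + -2.7577) = (0.7408, -9.0750)
link 3: phi[3] = -75 + 160 + 140 + -20 = 205 deg
  cos(205 deg) = -0.9063, sin(205 deg) = -0.4226
  joint[4] = (0.7408, -9.0750) + 1.1 * (-0.9063, -0.4226) = (0.7408 + -0.9969, -9.0750 + -0.4649) = (-0.2561, -9.5399)
End effector: (-0.2561, -9.5399)

Answer: -0.2561 -9.5399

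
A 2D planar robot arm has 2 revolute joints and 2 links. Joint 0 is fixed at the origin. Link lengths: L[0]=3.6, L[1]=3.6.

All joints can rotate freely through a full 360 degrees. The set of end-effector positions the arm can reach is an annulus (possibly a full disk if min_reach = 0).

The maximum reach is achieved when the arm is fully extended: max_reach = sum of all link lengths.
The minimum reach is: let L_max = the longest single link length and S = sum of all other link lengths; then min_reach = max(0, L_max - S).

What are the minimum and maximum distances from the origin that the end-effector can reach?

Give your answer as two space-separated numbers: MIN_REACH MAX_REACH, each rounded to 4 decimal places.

Answer: 0.0000 7.2000

Derivation:
Link lengths: [3.6, 3.6]
max_reach = 3.6 + 3.6 = 7.2
L_max = max([3.6, 3.6]) = 3.6
S (sum of others) = 7.2 - 3.6 = 3.6
min_reach = max(0, 3.6 - 3.6) = max(0, 0) = 0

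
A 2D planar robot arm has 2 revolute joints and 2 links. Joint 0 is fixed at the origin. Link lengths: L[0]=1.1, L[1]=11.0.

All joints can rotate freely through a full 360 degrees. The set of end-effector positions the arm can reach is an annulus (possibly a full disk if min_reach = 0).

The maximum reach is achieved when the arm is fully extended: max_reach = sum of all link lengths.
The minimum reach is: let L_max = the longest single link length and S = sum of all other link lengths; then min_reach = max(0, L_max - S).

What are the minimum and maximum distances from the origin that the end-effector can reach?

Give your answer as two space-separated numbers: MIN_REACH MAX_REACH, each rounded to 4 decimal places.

Answer: 9.9000 12.1000

Derivation:
Link lengths: [1.1, 11.0]
max_reach = 1.1 + 11 = 12.1
L_max = max([1.1, 11.0]) = 11
S (sum of others) = 12.1 - 11 = 1.1
min_reach = max(0, 11 - 1.1) = max(0, 9.9) = 9.9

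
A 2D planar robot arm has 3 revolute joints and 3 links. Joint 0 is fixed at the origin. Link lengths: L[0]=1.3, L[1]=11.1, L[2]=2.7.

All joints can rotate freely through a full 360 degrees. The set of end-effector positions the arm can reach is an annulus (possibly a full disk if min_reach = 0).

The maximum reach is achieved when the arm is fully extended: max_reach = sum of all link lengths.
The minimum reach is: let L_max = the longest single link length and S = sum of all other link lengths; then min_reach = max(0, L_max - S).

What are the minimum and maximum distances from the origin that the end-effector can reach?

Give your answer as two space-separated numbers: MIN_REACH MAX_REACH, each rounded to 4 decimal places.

Link lengths: [1.3, 11.1, 2.7]
max_reach = 1.3 + 11.1 + 2.7 = 15.1
L_max = max([1.3, 11.1, 2.7]) = 11.1
S (sum of others) = 15.1 - 11.1 = 4
min_reach = max(0, 11.1 - 4) = max(0, 7.1) = 7.1

Answer: 7.1000 15.1000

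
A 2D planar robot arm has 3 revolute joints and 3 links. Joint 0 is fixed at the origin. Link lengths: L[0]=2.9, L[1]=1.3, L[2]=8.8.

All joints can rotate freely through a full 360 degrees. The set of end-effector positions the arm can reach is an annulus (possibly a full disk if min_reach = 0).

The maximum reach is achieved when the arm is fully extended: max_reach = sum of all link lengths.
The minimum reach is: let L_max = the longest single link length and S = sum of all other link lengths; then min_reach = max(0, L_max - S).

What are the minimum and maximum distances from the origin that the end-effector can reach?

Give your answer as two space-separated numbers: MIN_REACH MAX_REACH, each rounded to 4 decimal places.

Link lengths: [2.9, 1.3, 8.8]
max_reach = 2.9 + 1.3 + 8.8 = 13
L_max = max([2.9, 1.3, 8.8]) = 8.8
S (sum of others) = 13 - 8.8 = 4.2
min_reach = max(0, 8.8 - 4.2) = max(0, 4.6) = 4.6

Answer: 4.6000 13.0000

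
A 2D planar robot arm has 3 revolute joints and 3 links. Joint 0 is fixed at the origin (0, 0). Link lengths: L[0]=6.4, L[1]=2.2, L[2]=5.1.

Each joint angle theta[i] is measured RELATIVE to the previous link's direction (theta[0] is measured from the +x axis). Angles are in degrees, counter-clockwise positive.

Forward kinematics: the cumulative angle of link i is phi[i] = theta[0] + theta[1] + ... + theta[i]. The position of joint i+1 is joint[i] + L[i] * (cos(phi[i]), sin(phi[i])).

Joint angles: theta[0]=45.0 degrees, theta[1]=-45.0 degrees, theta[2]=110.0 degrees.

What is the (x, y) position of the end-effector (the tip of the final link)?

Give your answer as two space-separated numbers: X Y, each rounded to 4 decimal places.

Answer: 4.9812 9.3179

Derivation:
joint[0] = (0.0000, 0.0000)  (base)
link 0: phi[0] = 45 = 45 deg
  cos(45 deg) = 0.7071, sin(45 deg) = 0.7071
  joint[1] = (0.0000, 0.0000) + 6.4 * (0.7071, 0.7071) = (0.0000 + 4.5255, 0.0000 + 4.5255) = (4.5255, 4.5255)
link 1: phi[1] = 45 + -45 = 0 deg
  cos(0 deg) = 1.0000, sin(0 deg) = 0.0000
  joint[2] = (4.5255, 4.5255) + 2.2 * (1.0000, 0.0000) = (4.5255 + 2.2000, 4.5255 + 0.0000) = (6.7255, 4.5255)
link 2: phi[2] = 45 + -45 + 110 = 110 deg
  cos(110 deg) = -0.3420, sin(110 deg) = 0.9397
  joint[3] = (6.7255, 4.5255) + 5.1 * (-0.3420, 0.9397) = (6.7255 + -1.7443, 4.5255 + 4.7924) = (4.9812, 9.3179)
End effector: (4.9812, 9.3179)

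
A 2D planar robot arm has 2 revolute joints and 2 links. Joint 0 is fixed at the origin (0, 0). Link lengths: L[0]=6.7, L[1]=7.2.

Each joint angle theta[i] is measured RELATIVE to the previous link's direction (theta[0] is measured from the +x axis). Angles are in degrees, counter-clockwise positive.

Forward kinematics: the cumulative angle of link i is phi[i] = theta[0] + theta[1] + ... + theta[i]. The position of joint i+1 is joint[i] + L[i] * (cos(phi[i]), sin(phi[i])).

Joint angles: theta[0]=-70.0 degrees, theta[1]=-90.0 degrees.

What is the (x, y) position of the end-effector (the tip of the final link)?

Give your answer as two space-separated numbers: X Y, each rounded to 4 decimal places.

Answer: -4.4743 -8.7585

Derivation:
joint[0] = (0.0000, 0.0000)  (base)
link 0: phi[0] = -70 = -70 deg
  cos(-70 deg) = 0.3420, sin(-70 deg) = -0.9397
  joint[1] = (0.0000, 0.0000) + 6.7 * (0.3420, -0.9397) = (0.0000 + 2.2915, 0.0000 + -6.2959) = (2.2915, -6.2959)
link 1: phi[1] = -70 + -90 = -160 deg
  cos(-160 deg) = -0.9397, sin(-160 deg) = -0.3420
  joint[2] = (2.2915, -6.2959) + 7.2 * (-0.9397, -0.3420) = (2.2915 + -6.7658, -6.2959 + -2.4625) = (-4.4743, -8.7585)
End effector: (-4.4743, -8.7585)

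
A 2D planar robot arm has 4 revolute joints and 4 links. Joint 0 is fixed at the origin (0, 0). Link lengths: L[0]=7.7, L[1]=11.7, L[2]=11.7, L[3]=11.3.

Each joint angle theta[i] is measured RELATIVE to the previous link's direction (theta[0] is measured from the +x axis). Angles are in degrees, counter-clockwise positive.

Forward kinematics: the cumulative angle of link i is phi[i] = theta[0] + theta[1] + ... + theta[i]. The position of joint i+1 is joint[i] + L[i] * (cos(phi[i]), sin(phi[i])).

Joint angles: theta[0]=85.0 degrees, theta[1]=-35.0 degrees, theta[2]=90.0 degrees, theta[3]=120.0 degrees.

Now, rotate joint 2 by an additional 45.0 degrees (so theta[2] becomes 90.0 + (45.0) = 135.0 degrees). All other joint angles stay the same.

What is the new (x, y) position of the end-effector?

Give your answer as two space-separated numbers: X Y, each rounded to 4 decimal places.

Answer: 3.0177 6.3573

Derivation:
joint[0] = (0.0000, 0.0000)  (base)
link 0: phi[0] = 85 = 85 deg
  cos(85 deg) = 0.0872, sin(85 deg) = 0.9962
  joint[1] = (0.0000, 0.0000) + 7.7 * (0.0872, 0.9962) = (0.0000 + 0.6711, 0.0000 + 7.6707) = (0.6711, 7.6707)
link 1: phi[1] = 85 + -35 = 50 deg
  cos(50 deg) = 0.6428, sin(50 deg) = 0.7660
  joint[2] = (0.6711, 7.6707) + 11.7 * (0.6428, 0.7660) = (0.6711 + 7.5206, 7.6707 + 8.9627) = (8.1917, 16.6334)
link 2: phi[2] = 85 + -35 + 135 = 185 deg
  cos(185 deg) = -0.9962, sin(185 deg) = -0.0872
  joint[3] = (8.1917, 16.6334) + 11.7 * (-0.9962, -0.0872) = (8.1917 + -11.6555, 16.6334 + -1.0197) = (-3.4638, 15.6137)
link 3: phi[3] = 85 + -35 + 135 + 120 = 305 deg
  cos(305 deg) = 0.5736, sin(305 deg) = -0.8192
  joint[4] = (-3.4638, 15.6137) + 11.3 * (0.5736, -0.8192) = (-3.4638 + 6.4814, 15.6137 + -9.2564) = (3.0177, 6.3573)
End effector: (3.0177, 6.3573)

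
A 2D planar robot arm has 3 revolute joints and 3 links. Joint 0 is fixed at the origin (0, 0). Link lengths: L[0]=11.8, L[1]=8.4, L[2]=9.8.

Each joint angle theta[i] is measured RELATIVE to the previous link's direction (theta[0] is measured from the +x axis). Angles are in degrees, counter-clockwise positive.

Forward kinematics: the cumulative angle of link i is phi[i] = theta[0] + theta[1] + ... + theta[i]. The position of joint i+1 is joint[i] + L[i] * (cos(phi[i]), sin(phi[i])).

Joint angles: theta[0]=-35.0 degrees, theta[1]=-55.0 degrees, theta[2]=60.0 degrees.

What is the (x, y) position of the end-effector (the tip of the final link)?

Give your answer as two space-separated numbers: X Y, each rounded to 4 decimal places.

joint[0] = (0.0000, 0.0000)  (base)
link 0: phi[0] = -35 = -35 deg
  cos(-35 deg) = 0.8192, sin(-35 deg) = -0.5736
  joint[1] = (0.0000, 0.0000) + 11.8 * (0.8192, -0.5736) = (0.0000 + 9.6660, 0.0000 + -6.7682) = (9.6660, -6.7682)
link 1: phi[1] = -35 + -55 = -90 deg
  cos(-90 deg) = 0.0000, sin(-90 deg) = -1.0000
  joint[2] = (9.6660, -6.7682) + 8.4 * (0.0000, -1.0000) = (9.6660 + 0.0000, -6.7682 + -8.4000) = (9.6660, -15.1682)
link 2: phi[2] = -35 + -55 + 60 = -30 deg
  cos(-30 deg) = 0.8660, sin(-30 deg) = -0.5000
  joint[3] = (9.6660, -15.1682) + 9.8 * (0.8660, -0.5000) = (9.6660 + 8.4870, -15.1682 + -4.9000) = (18.1530, -20.0682)
End effector: (18.1530, -20.0682)

Answer: 18.1530 -20.0682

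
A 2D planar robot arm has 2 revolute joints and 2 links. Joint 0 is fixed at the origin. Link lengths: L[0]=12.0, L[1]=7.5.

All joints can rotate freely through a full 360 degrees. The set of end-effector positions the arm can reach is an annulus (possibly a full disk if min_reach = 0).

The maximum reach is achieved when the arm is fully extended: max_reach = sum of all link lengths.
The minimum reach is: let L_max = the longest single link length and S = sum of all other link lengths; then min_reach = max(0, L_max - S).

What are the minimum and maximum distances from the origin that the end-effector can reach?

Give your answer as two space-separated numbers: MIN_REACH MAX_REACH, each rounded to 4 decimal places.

Answer: 4.5000 19.5000

Derivation:
Link lengths: [12.0, 7.5]
max_reach = 12 + 7.5 = 19.5
L_max = max([12.0, 7.5]) = 12
S (sum of others) = 19.5 - 12 = 7.5
min_reach = max(0, 12 - 7.5) = max(0, 4.5) = 4.5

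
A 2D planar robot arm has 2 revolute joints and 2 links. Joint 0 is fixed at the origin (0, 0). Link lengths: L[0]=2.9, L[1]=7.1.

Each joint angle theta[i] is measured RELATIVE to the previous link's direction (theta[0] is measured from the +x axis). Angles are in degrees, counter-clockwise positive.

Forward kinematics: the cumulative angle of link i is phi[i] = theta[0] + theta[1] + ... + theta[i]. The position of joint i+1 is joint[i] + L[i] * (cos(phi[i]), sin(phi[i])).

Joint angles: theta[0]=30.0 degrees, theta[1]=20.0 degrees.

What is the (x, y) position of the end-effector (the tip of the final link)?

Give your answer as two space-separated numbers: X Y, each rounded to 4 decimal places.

Answer: 7.0753 6.8889

Derivation:
joint[0] = (0.0000, 0.0000)  (base)
link 0: phi[0] = 30 = 30 deg
  cos(30 deg) = 0.8660, sin(30 deg) = 0.5000
  joint[1] = (0.0000, 0.0000) + 2.9 * (0.8660, 0.5000) = (0.0000 + 2.5115, 0.0000 + 1.4500) = (2.5115, 1.4500)
link 1: phi[1] = 30 + 20 = 50 deg
  cos(50 deg) = 0.6428, sin(50 deg) = 0.7660
  joint[2] = (2.5115, 1.4500) + 7.1 * (0.6428, 0.7660) = (2.5115 + 4.5638, 1.4500 + 5.4389) = (7.0753, 6.8889)
End effector: (7.0753, 6.8889)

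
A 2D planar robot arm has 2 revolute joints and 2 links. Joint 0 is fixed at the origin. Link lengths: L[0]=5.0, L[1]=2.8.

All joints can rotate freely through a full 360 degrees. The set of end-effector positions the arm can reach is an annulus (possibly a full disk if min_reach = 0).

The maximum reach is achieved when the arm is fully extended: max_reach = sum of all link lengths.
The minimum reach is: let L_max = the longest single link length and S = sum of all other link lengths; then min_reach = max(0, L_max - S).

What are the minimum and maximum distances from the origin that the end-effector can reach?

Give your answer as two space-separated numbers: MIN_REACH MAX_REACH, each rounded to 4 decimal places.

Link lengths: [5.0, 2.8]
max_reach = 5 + 2.8 = 7.8
L_max = max([5.0, 2.8]) = 5
S (sum of others) = 7.8 - 5 = 2.8
min_reach = max(0, 5 - 2.8) = max(0, 2.2) = 2.2

Answer: 2.2000 7.8000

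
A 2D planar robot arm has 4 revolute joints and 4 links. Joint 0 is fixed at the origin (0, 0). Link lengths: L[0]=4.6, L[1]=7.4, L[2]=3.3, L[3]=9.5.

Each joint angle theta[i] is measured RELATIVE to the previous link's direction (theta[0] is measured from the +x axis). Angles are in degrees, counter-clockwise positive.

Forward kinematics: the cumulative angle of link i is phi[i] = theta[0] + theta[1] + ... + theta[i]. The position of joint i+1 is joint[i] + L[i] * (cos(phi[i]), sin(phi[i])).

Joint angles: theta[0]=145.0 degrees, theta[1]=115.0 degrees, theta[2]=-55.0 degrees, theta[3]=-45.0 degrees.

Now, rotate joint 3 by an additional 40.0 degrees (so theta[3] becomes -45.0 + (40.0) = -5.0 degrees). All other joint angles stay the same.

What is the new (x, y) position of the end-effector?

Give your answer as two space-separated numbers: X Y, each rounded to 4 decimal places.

Answer: -16.9710 -9.2930

Derivation:
joint[0] = (0.0000, 0.0000)  (base)
link 0: phi[0] = 145 = 145 deg
  cos(145 deg) = -0.8192, sin(145 deg) = 0.5736
  joint[1] = (0.0000, 0.0000) + 4.6 * (-0.8192, 0.5736) = (0.0000 + -3.7681, 0.0000 + 2.6385) = (-3.7681, 2.6385)
link 1: phi[1] = 145 + 115 = 260 deg
  cos(260 deg) = -0.1736, sin(260 deg) = -0.9848
  joint[2] = (-3.7681, 2.6385) + 7.4 * (-0.1736, -0.9848) = (-3.7681 + -1.2850, 2.6385 + -7.2876) = (-5.0531, -4.6491)
link 2: phi[2] = 145 + 115 + -55 = 205 deg
  cos(205 deg) = -0.9063, sin(205 deg) = -0.4226
  joint[3] = (-5.0531, -4.6491) + 3.3 * (-0.9063, -0.4226) = (-5.0531 + -2.9908, -4.6491 + -1.3946) = (-8.0439, -6.0438)
link 3: phi[3] = 145 + 115 + -55 + -5 = 200 deg
  cos(200 deg) = -0.9397, sin(200 deg) = -0.3420
  joint[4] = (-8.0439, -6.0438) + 9.5 * (-0.9397, -0.3420) = (-8.0439 + -8.9271, -6.0438 + -3.2492) = (-16.9710, -9.2930)
End effector: (-16.9710, -9.2930)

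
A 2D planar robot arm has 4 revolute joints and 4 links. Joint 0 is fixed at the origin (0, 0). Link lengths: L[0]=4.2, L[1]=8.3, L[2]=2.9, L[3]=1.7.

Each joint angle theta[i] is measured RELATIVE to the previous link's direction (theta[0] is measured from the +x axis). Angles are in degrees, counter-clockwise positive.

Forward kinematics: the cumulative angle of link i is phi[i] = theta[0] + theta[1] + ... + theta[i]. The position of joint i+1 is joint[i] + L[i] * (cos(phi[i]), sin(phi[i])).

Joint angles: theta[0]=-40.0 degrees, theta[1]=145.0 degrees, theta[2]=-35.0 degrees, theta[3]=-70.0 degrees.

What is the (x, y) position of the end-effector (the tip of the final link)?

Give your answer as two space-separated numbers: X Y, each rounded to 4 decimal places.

Answer: 3.7610 8.0426

Derivation:
joint[0] = (0.0000, 0.0000)  (base)
link 0: phi[0] = -40 = -40 deg
  cos(-40 deg) = 0.7660, sin(-40 deg) = -0.6428
  joint[1] = (0.0000, 0.0000) + 4.2 * (0.7660, -0.6428) = (0.0000 + 3.2174, 0.0000 + -2.6997) = (3.2174, -2.6997)
link 1: phi[1] = -40 + 145 = 105 deg
  cos(105 deg) = -0.2588, sin(105 deg) = 0.9659
  joint[2] = (3.2174, -2.6997) + 8.3 * (-0.2588, 0.9659) = (3.2174 + -2.1482, -2.6997 + 8.0172) = (1.0692, 5.3175)
link 2: phi[2] = -40 + 145 + -35 = 70 deg
  cos(70 deg) = 0.3420, sin(70 deg) = 0.9397
  joint[3] = (1.0692, 5.3175) + 2.9 * (0.3420, 0.9397) = (1.0692 + 0.9919, 5.3175 + 2.7251) = (2.0610, 8.0426)
link 3: phi[3] = -40 + 145 + -35 + -70 = 0 deg
  cos(0 deg) = 1.0000, sin(0 deg) = 0.0000
  joint[4] = (2.0610, 8.0426) + 1.7 * (1.0000, 0.0000) = (2.0610 + 1.7000, 8.0426 + 0.0000) = (3.7610, 8.0426)
End effector: (3.7610, 8.0426)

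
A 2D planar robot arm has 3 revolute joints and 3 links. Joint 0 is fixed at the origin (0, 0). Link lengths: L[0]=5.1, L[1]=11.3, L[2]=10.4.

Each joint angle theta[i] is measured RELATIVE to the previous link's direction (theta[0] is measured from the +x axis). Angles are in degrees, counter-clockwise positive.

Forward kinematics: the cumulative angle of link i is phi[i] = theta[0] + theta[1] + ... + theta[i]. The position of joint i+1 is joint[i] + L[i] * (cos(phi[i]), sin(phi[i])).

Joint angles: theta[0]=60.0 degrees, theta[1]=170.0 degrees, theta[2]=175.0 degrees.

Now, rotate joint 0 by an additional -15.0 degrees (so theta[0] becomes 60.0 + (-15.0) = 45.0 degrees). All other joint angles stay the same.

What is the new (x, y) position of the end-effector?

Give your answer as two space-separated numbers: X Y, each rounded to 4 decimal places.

Answer: 3.3565 2.3248

Derivation:
joint[0] = (0.0000, 0.0000)  (base)
link 0: phi[0] = 45 = 45 deg
  cos(45 deg) = 0.7071, sin(45 deg) = 0.7071
  joint[1] = (0.0000, 0.0000) + 5.1 * (0.7071, 0.7071) = (0.0000 + 3.6062, 0.0000 + 3.6062) = (3.6062, 3.6062)
link 1: phi[1] = 45 + 170 = 215 deg
  cos(215 deg) = -0.8192, sin(215 deg) = -0.5736
  joint[2] = (3.6062, 3.6062) + 11.3 * (-0.8192, -0.5736) = (3.6062 + -9.2564, 3.6062 + -6.4814) = (-5.6502, -2.8752)
link 2: phi[2] = 45 + 170 + 175 = 390 deg
  cos(390 deg) = 0.8660, sin(390 deg) = 0.5000
  joint[3] = (-5.6502, -2.8752) + 10.4 * (0.8660, 0.5000) = (-5.6502 + 9.0067, -2.8752 + 5.2000) = (3.3565, 2.3248)
End effector: (3.3565, 2.3248)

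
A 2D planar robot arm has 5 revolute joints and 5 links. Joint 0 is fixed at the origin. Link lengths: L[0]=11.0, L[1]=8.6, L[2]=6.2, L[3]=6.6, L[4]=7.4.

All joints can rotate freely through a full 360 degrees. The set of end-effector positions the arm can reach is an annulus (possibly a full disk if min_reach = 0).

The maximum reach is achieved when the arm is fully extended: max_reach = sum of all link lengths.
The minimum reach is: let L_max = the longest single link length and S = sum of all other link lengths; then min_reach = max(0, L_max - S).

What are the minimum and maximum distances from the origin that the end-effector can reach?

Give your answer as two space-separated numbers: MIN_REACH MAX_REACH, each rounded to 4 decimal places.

Answer: 0.0000 39.8000

Derivation:
Link lengths: [11.0, 8.6, 6.2, 6.6, 7.4]
max_reach = 11 + 8.6 + 6.2 + 6.6 + 7.4 = 39.8
L_max = max([11.0, 8.6, 6.2, 6.6, 7.4]) = 11
S (sum of others) = 39.8 - 11 = 28.8
min_reach = max(0, 11 - 28.8) = max(0, -17.8) = 0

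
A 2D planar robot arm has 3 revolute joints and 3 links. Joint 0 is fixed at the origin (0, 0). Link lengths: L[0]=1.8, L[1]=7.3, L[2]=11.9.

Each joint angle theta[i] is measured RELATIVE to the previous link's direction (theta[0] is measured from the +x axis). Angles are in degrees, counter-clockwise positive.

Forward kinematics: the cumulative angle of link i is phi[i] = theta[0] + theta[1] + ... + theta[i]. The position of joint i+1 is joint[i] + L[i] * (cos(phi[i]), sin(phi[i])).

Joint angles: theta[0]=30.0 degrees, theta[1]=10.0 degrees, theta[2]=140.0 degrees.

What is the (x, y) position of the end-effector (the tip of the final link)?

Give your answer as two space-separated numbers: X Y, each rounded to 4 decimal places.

joint[0] = (0.0000, 0.0000)  (base)
link 0: phi[0] = 30 = 30 deg
  cos(30 deg) = 0.8660, sin(30 deg) = 0.5000
  joint[1] = (0.0000, 0.0000) + 1.8 * (0.8660, 0.5000) = (0.0000 + 1.5588, 0.0000 + 0.9000) = (1.5588, 0.9000)
link 1: phi[1] = 30 + 10 = 40 deg
  cos(40 deg) = 0.7660, sin(40 deg) = 0.6428
  joint[2] = (1.5588, 0.9000) + 7.3 * (0.7660, 0.6428) = (1.5588 + 5.5921, 0.9000 + 4.6923) = (7.1510, 5.5923)
link 2: phi[2] = 30 + 10 + 140 = 180 deg
  cos(180 deg) = -1.0000, sin(180 deg) = 0.0000
  joint[3] = (7.1510, 5.5923) + 11.9 * (-1.0000, 0.0000) = (7.1510 + -11.9000, 5.5923 + 0.0000) = (-4.7490, 5.5923)
End effector: (-4.7490, 5.5923)

Answer: -4.7490 5.5923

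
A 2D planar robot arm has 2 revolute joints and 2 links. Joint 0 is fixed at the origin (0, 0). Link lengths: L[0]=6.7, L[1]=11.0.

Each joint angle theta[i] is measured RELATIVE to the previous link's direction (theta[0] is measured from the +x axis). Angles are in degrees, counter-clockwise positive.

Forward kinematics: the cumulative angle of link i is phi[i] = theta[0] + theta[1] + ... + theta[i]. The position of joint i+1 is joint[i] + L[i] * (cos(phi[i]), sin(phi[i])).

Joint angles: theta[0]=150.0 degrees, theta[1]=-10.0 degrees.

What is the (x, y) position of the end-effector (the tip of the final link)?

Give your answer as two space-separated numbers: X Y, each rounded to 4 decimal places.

Answer: -14.2289 10.4207

Derivation:
joint[0] = (0.0000, 0.0000)  (base)
link 0: phi[0] = 150 = 150 deg
  cos(150 deg) = -0.8660, sin(150 deg) = 0.5000
  joint[1] = (0.0000, 0.0000) + 6.7 * (-0.8660, 0.5000) = (0.0000 + -5.8024, 0.0000 + 3.3500) = (-5.8024, 3.3500)
link 1: phi[1] = 150 + -10 = 140 deg
  cos(140 deg) = -0.7660, sin(140 deg) = 0.6428
  joint[2] = (-5.8024, 3.3500) + 11 * (-0.7660, 0.6428) = (-5.8024 + -8.4265, 3.3500 + 7.0707) = (-14.2289, 10.4207)
End effector: (-14.2289, 10.4207)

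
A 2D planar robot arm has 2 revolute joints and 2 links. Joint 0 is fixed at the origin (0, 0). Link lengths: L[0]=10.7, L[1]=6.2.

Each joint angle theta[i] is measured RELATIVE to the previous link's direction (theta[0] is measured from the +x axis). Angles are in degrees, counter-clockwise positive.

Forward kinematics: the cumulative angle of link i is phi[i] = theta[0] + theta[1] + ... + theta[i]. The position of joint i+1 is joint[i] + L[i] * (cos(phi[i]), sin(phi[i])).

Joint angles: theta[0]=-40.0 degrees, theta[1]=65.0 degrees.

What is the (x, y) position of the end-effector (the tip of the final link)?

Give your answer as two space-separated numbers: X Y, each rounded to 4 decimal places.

joint[0] = (0.0000, 0.0000)  (base)
link 0: phi[0] = -40 = -40 deg
  cos(-40 deg) = 0.7660, sin(-40 deg) = -0.6428
  joint[1] = (0.0000, 0.0000) + 10.7 * (0.7660, -0.6428) = (0.0000 + 8.1967, 0.0000 + -6.8778) = (8.1967, -6.8778)
link 1: phi[1] = -40 + 65 = 25 deg
  cos(25 deg) = 0.9063, sin(25 deg) = 0.4226
  joint[2] = (8.1967, -6.8778) + 6.2 * (0.9063, 0.4226) = (8.1967 + 5.6191, -6.8778 + 2.6202) = (13.8158, -4.2576)
End effector: (13.8158, -4.2576)

Answer: 13.8158 -4.2576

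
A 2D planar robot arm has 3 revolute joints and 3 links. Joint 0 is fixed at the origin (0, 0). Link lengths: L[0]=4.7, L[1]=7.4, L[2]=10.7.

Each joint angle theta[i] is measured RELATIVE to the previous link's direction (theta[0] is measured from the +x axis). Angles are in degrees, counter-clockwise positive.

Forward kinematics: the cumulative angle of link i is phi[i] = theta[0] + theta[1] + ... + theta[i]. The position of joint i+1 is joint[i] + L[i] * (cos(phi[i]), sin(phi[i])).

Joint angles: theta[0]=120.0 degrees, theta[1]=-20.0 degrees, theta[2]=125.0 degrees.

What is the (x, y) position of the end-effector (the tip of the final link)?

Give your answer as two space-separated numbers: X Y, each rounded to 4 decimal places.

Answer: -11.2010 3.7919

Derivation:
joint[0] = (0.0000, 0.0000)  (base)
link 0: phi[0] = 120 = 120 deg
  cos(120 deg) = -0.5000, sin(120 deg) = 0.8660
  joint[1] = (0.0000, 0.0000) + 4.7 * (-0.5000, 0.8660) = (0.0000 + -2.3500, 0.0000 + 4.0703) = (-2.3500, 4.0703)
link 1: phi[1] = 120 + -20 = 100 deg
  cos(100 deg) = -0.1736, sin(100 deg) = 0.9848
  joint[2] = (-2.3500, 4.0703) + 7.4 * (-0.1736, 0.9848) = (-2.3500 + -1.2850, 4.0703 + 7.2876) = (-3.6350, 11.3579)
link 2: phi[2] = 120 + -20 + 125 = 225 deg
  cos(225 deg) = -0.7071, sin(225 deg) = -0.7071
  joint[3] = (-3.6350, 11.3579) + 10.7 * (-0.7071, -0.7071) = (-3.6350 + -7.5660, 11.3579 + -7.5660) = (-11.2010, 3.7919)
End effector: (-11.2010, 3.7919)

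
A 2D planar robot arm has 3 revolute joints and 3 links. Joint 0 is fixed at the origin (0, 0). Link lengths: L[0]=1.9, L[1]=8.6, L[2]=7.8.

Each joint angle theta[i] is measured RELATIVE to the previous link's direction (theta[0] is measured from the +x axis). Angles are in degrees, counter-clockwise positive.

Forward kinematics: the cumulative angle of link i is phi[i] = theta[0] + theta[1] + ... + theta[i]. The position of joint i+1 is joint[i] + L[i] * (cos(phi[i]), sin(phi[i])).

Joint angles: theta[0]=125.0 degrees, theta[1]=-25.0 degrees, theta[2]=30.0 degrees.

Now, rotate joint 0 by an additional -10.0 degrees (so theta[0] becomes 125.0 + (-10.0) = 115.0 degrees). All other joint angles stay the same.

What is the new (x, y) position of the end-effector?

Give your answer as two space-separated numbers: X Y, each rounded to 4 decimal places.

joint[0] = (0.0000, 0.0000)  (base)
link 0: phi[0] = 115 = 115 deg
  cos(115 deg) = -0.4226, sin(115 deg) = 0.9063
  joint[1] = (0.0000, 0.0000) + 1.9 * (-0.4226, 0.9063) = (0.0000 + -0.8030, 0.0000 + 1.7220) = (-0.8030, 1.7220)
link 1: phi[1] = 115 + -25 = 90 deg
  cos(90 deg) = 0.0000, sin(90 deg) = 1.0000
  joint[2] = (-0.8030, 1.7220) + 8.6 * (0.0000, 1.0000) = (-0.8030 + 0.0000, 1.7220 + 8.6000) = (-0.8030, 10.3220)
link 2: phi[2] = 115 + -25 + 30 = 120 deg
  cos(120 deg) = -0.5000, sin(120 deg) = 0.8660
  joint[3] = (-0.8030, 10.3220) + 7.8 * (-0.5000, 0.8660) = (-0.8030 + -3.9000, 10.3220 + 6.7550) = (-4.7030, 17.0770)
End effector: (-4.7030, 17.0770)

Answer: -4.7030 17.0770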